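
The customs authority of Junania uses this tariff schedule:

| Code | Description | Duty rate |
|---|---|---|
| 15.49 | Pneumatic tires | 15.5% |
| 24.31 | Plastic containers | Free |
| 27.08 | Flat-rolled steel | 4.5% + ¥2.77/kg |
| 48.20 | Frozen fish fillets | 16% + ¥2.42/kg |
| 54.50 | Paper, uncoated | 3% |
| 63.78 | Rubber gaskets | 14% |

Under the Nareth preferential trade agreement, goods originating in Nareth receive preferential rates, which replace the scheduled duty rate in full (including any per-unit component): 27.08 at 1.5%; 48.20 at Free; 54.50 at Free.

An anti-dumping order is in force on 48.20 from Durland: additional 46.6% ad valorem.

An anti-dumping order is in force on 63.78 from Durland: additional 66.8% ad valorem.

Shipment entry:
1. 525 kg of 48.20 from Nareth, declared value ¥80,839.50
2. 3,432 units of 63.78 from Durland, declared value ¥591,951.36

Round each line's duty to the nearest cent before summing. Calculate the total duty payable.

Line 1 (48.20, Nareth, 525 kg, ¥80,839.50):
Base rate for 48.20 is 16% + ¥2.42/kg.
Origin Nareth qualifies under the Junania–Nareth agreement and 48.20 is covered: preferential rate Free applies instead.
The additional-duty order on 48.20 targets Durland, not Nareth; it does not apply.
Duty = ¥80,839.50 × 0% = ¥0.00.
Line 2 (63.78, Durland, 3,432 units, ¥591,951.36):
Base rate for 63.78 is 14%.
Additional duty on 63.78 from Durland: +66.8%. Applied ad valorem rate: 14% + 66.8% = 80.8%.
Duty = ¥591,951.36 × 80.8% = ¥478,296.70.
Total = ¥0.00 + ¥478,296.70 = ¥478,296.70.

¥478,296.70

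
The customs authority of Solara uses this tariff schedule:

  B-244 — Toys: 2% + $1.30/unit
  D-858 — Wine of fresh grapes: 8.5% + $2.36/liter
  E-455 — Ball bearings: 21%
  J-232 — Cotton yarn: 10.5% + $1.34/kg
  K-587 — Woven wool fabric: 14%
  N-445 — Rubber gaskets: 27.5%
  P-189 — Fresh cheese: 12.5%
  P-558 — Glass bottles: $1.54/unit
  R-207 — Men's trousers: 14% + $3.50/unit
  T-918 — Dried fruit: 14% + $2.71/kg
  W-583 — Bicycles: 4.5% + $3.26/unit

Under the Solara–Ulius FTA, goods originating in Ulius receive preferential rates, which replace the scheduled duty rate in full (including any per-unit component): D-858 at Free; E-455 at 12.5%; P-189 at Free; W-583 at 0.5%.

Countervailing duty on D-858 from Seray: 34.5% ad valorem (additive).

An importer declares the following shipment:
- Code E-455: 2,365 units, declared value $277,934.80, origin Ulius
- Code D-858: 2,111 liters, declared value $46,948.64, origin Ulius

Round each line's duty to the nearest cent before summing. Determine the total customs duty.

Line 1 (E-455, Ulius, 2,365 units, $277,934.80):
Base rate for E-455 is 21%.
Origin Ulius qualifies under the Solara–Ulius agreement and E-455 is covered: preferential rate 12.5% applies instead.
Duty = $277,934.80 × 12.5% = $34,741.85.
Line 2 (D-858, Ulius, 2,111 liters, $46,948.64):
Base rate for D-858 is 8.5% + $2.36/liter.
Origin Ulius qualifies under the Solara–Ulius agreement and D-858 is covered: preferential rate Free applies instead.
The additional-duty order on D-858 targets Seray, not Ulius; it does not apply.
Duty = $46,948.64 × 0% = $0.00.
Total = $34,741.85 + $0.00 = $34,741.85.

$34,741.85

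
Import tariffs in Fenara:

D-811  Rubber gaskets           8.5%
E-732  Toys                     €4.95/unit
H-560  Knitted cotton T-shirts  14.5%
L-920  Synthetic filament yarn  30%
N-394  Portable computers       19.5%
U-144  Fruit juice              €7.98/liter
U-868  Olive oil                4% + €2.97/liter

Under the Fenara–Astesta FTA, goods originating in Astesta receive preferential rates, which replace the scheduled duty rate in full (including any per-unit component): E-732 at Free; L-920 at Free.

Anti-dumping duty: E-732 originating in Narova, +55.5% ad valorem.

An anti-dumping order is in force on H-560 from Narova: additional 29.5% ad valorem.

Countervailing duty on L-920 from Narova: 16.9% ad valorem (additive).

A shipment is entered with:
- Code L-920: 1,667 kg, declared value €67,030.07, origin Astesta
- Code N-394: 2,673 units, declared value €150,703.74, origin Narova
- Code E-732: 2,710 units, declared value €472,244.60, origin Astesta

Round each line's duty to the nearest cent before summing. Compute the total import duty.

€29,387.23

Line 1 (L-920, Astesta, 1,667 kg, €67,030.07):
Base rate for L-920 is 30%.
Origin Astesta qualifies under the Fenara–Astesta agreement and L-920 is covered: preferential rate Free applies instead.
The additional-duty order on L-920 targets Narova, not Astesta; it does not apply.
Duty = €67,030.07 × 0% = €0.00.
Line 2 (N-394, Narova, 2,673 units, €150,703.74):
Base rate for N-394 is 19.5%.
Duty = €150,703.74 × 19.5% = €29,387.23.
Line 3 (E-732, Astesta, 2,710 units, €472,244.60):
Base rate for E-732 is €4.95/unit.
Origin Astesta qualifies under the Fenara–Astesta agreement and E-732 is covered: preferential rate Free applies instead.
The additional-duty order on E-732 targets Narova, not Astesta; it does not apply.
Duty = €472,244.60 × 0% = €0.00.
Total = €0.00 + €29,387.23 + €0.00 = €29,387.23.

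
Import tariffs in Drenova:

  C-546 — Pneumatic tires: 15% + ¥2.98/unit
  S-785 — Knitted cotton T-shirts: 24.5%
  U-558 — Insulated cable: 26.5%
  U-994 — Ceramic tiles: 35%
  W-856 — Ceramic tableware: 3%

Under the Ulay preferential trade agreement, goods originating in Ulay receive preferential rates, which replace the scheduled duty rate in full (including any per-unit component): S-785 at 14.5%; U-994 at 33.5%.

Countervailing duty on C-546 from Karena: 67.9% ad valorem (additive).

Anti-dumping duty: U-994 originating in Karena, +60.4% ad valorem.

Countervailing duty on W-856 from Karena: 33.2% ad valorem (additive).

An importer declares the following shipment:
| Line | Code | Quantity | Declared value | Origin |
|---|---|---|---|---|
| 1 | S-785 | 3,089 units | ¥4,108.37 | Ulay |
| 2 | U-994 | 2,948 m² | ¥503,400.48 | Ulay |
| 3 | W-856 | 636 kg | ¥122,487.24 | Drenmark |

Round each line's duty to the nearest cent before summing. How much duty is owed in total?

¥172,909.49

Line 1 (S-785, Ulay, 3,089 units, ¥4,108.37):
Base rate for S-785 is 24.5%.
Origin Ulay qualifies under the Drenova–Ulay agreement and S-785 is covered: preferential rate 14.5% applies instead.
Duty = ¥4,108.37 × 14.5% = ¥595.71.
Line 2 (U-994, Ulay, 2,948 m², ¥503,400.48):
Base rate for U-994 is 35%.
Origin Ulay qualifies under the Drenova–Ulay agreement and U-994 is covered: preferential rate 33.5% applies instead.
The additional-duty order on U-994 targets Karena, not Ulay; it does not apply.
Duty = ¥503,400.48 × 33.5% = ¥168,639.16.
Line 3 (W-856, Drenmark, 636 kg, ¥122,487.24):
Base rate for W-856 is 3%.
The additional-duty order on W-856 targets Karena, not Drenmark; it does not apply.
Duty = ¥122,487.24 × 3% = ¥3,674.62.
Total = ¥595.71 + ¥168,639.16 + ¥3,674.62 = ¥172,909.49.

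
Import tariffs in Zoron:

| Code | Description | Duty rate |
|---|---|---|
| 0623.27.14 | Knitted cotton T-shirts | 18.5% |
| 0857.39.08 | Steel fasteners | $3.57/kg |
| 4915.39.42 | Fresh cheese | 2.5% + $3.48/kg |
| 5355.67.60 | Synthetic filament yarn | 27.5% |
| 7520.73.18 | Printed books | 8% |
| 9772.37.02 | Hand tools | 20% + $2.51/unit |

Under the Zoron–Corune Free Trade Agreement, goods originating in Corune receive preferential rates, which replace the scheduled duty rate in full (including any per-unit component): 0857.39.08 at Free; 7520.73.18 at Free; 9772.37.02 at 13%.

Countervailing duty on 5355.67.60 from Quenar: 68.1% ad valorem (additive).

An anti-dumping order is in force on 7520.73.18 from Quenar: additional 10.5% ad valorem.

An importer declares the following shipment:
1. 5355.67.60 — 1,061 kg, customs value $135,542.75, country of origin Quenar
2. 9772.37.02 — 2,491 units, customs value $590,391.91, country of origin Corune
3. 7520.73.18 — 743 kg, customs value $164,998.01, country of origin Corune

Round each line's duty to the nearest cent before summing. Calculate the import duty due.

$206,329.82

Line 1 (5355.67.60, Quenar, 1,061 kg, $135,542.75):
Base rate for 5355.67.60 is 27.5%.
Additional duty on 5355.67.60 from Quenar: +68.1%. Applied ad valorem rate: 27.5% + 68.1% = 95.6%.
Duty = $135,542.75 × 95.6% = $129,578.87.
Line 2 (9772.37.02, Corune, 2,491 units, $590,391.91):
Base rate for 9772.37.02 is 20% + $2.51/unit.
Origin Corune qualifies under the Zoron–Corune agreement and 9772.37.02 is covered: preferential rate 13% applies instead.
Duty = $590,391.91 × 13% = $76,750.95.
Line 3 (7520.73.18, Corune, 743 kg, $164,998.01):
Base rate for 7520.73.18 is 8%.
Origin Corune qualifies under the Zoron–Corune agreement and 7520.73.18 is covered: preferential rate Free applies instead.
The additional-duty order on 7520.73.18 targets Quenar, not Corune; it does not apply.
Duty = $164,998.01 × 0% = $0.00.
Total = $129,578.87 + $76,750.95 + $0.00 = $206,329.82.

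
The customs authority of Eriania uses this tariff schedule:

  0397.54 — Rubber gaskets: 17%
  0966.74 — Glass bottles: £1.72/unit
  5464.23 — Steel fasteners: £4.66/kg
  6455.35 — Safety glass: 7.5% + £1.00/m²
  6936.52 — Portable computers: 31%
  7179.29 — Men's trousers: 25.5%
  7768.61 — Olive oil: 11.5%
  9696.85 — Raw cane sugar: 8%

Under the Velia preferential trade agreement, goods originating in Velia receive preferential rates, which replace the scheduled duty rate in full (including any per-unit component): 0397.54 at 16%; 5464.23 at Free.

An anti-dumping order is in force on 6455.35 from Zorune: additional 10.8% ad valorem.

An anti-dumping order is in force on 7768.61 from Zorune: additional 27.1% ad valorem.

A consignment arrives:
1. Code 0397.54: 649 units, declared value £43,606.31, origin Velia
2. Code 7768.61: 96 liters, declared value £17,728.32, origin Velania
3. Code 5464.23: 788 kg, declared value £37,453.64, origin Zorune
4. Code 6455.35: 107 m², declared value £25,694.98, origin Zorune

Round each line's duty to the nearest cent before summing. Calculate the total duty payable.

£17,497.03

Line 1 (0397.54, Velia, 649 units, £43,606.31):
Base rate for 0397.54 is 17%.
Origin Velia qualifies under the Eriania–Velia agreement and 0397.54 is covered: preferential rate 16% applies instead.
Duty = £43,606.31 × 16% = £6,977.01.
Line 2 (7768.61, Velania, 96 liters, £17,728.32):
Base rate for 7768.61 is 11.5%.
The additional-duty order on 7768.61 targets Zorune, not Velania; it does not apply.
Duty = £17,728.32 × 11.5% = £2,038.76.
Line 3 (5464.23, Zorune, 788 kg, £37,453.64):
Base rate for 5464.23 is £4.66/kg.
5464.23 has an FTA preferential rate, but origin Zorune is not Velia; base rate stands.
Duty = 788 × £4.66 = £3,672.08.
Line 4 (6455.35, Zorune, 107 m², £25,694.98):
Base rate for 6455.35 is 7.5% + £1.00/m².
Additional duty on 6455.35 from Zorune: +10.8%. Applied ad valorem rate: 7.5% + 10.8% = 18.3%.
Duty = £25,694.98 × 18.3% + 107 × £1.00 = £4,809.18.
Total = £6,977.01 + £2,038.76 + £3,672.08 + £4,809.18 = £17,497.03.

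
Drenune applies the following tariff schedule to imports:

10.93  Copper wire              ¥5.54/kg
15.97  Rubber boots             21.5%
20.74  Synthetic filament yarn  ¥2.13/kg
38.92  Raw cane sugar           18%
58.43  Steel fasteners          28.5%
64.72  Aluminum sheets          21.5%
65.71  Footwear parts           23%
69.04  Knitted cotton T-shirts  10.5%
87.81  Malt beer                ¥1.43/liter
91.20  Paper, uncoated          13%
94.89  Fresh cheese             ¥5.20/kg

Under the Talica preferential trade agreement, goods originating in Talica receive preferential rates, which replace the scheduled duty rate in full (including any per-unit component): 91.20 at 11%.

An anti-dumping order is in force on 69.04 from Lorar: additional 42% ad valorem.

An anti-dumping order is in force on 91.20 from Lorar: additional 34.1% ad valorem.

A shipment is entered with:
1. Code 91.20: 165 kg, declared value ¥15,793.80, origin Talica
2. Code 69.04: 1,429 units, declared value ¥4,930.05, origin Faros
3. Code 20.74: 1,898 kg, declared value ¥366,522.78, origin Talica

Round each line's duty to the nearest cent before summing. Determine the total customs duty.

¥6,297.72

Line 1 (91.20, Talica, 165 kg, ¥15,793.80):
Base rate for 91.20 is 13%.
Origin Talica qualifies under the Drenune–Talica agreement and 91.20 is covered: preferential rate 11% applies instead.
The additional-duty order on 91.20 targets Lorar, not Talica; it does not apply.
Duty = ¥15,793.80 × 11% = ¥1,737.32.
Line 2 (69.04, Faros, 1,429 units, ¥4,930.05):
Base rate for 69.04 is 10.5%.
The additional-duty order on 69.04 targets Lorar, not Faros; it does not apply.
Duty = ¥4,930.05 × 10.5% = ¥517.66.
Line 3 (20.74, Talica, 1,898 kg, ¥366,522.78):
Base rate for 20.74 is ¥2.13/kg.
Origin Talica is the FTA partner but 20.74 is not on the preference list; base rate stands.
Duty = 1,898 × ¥2.13 = ¥4,042.74.
Total = ¥1,737.32 + ¥517.66 + ¥4,042.74 = ¥6,297.72.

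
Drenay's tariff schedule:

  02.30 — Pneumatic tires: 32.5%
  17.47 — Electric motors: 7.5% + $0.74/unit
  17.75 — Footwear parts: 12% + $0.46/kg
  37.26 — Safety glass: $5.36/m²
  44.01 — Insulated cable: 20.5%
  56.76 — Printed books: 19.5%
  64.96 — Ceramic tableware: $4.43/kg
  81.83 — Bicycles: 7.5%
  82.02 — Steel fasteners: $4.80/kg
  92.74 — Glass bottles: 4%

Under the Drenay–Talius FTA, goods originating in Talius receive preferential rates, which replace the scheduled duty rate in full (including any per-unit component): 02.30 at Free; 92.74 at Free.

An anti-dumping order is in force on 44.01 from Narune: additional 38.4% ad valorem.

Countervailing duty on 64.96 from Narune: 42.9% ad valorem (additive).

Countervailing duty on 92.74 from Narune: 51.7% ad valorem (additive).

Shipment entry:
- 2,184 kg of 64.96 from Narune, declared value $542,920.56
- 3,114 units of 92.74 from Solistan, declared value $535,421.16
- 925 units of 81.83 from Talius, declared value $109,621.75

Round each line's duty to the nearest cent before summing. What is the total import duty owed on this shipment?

$272,226.52

Line 1 (64.96, Narune, 2,184 kg, $542,920.56):
Base rate for 64.96 is $4.43/kg.
Additional duty on 64.96 from Narune: +42.9% ad valorem. Applied ad valorem rate = 42.9%.
Duty = $542,920.56 × 42.9% + 2,184 × $4.43 = $242,588.04.
Line 2 (92.74, Solistan, 3,114 units, $535,421.16):
Base rate for 92.74 is 4%.
92.74 has an FTA preferential rate, but origin Solistan is not Talius; base rate stands.
The additional-duty order on 92.74 targets Narune, not Solistan; it does not apply.
Duty = $535,421.16 × 4% = $21,416.85.
Line 3 (81.83, Talius, 925 units, $109,621.75):
Base rate for 81.83 is 7.5%.
Origin Talius is the FTA partner but 81.83 is not on the preference list; base rate stands.
Duty = $109,621.75 × 7.5% = $8,221.63.
Total = $242,588.04 + $21,416.85 + $8,221.63 = $272,226.52.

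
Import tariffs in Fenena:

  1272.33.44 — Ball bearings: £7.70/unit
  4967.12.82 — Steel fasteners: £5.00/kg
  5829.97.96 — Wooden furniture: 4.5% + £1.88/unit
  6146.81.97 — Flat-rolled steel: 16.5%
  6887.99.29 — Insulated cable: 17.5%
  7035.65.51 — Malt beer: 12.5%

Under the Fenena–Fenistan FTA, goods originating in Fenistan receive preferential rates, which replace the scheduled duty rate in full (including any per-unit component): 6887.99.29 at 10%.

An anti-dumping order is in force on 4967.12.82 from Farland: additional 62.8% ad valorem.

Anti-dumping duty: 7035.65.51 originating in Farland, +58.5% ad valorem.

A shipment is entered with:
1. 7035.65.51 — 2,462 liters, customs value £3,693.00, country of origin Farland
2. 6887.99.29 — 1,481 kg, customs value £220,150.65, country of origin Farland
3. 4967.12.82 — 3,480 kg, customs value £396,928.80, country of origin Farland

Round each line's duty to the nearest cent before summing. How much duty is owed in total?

Line 1 (7035.65.51, Farland, 2,462 liters, £3,693.00):
Base rate for 7035.65.51 is 12.5%.
Additional duty on 7035.65.51 from Farland: +58.5%. Applied ad valorem rate: 12.5% + 58.5% = 71%.
Duty = £3,693.00 × 71% = £2,622.03.
Line 2 (6887.99.29, Farland, 1,481 kg, £220,150.65):
Base rate for 6887.99.29 is 17.5%.
6887.99.29 has an FTA preferential rate, but origin Farland is not Fenistan; base rate stands.
Duty = £220,150.65 × 17.5% = £38,526.36.
Line 3 (4967.12.82, Farland, 3,480 kg, £396,928.80):
Base rate for 4967.12.82 is £5.00/kg.
Additional duty on 4967.12.82 from Farland: +62.8% ad valorem. Applied ad valorem rate = 62.8%.
Duty = £396,928.80 × 62.8% + 3,480 × £5.00 = £266,671.29.
Total = £2,622.03 + £38,526.36 + £266,671.29 = £307,819.68.

£307,819.68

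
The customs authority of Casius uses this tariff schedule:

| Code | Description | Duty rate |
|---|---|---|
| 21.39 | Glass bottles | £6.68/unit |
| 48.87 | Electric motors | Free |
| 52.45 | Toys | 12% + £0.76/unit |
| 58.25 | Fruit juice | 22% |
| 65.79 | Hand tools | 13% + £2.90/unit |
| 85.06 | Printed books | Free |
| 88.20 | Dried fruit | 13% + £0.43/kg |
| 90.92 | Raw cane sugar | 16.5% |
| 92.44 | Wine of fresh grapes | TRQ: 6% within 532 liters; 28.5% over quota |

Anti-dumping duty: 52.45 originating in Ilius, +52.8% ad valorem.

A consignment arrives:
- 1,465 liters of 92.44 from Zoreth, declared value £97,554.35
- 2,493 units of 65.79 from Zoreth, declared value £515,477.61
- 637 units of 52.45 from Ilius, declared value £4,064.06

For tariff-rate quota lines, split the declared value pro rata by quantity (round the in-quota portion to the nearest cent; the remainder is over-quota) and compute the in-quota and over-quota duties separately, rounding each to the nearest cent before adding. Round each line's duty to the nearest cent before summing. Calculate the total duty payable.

Line 1 (92.44, Zoreth, 1,465 liters, £97,554.35):
Code 92.44 is under a tariff-rate quota (threshold 532 liters). In-quota: 532 liters at 6%; over-quota: 933 liters at 28.5%.
Pro-rata value split: in-quota = £97,554.35 × 532/1,465 = £35,425.88; over-quota = £97,554.35 − £35,425.88 = £62,128.47.
In-quota duty = £35,425.88 × 6% = £2,125.55. Over-quota duty = £62,128.47 × 28.5% = £17,706.61.
Line duty = £2,125.55 + £17,706.61 = £19,832.16.
Line 2 (65.79, Zoreth, 2,493 units, £515,477.61):
Base rate for 65.79 is 13% + £2.90/unit.
Duty = £515,477.61 × 13% + 2,493 × £2.90 = £74,241.79.
Line 3 (52.45, Ilius, 637 units, £4,064.06):
Base rate for 52.45 is 12% + £0.76/unit.
Additional duty on 52.45 from Ilius: +52.8%. Applied ad valorem rate: 12% + 52.8% = 64.8%.
Duty = £4,064.06 × 64.8% + 637 × £0.76 = £3,117.63.
Total = £19,832.16 + £74,241.79 + £3,117.63 = £97,191.58.

£97,191.58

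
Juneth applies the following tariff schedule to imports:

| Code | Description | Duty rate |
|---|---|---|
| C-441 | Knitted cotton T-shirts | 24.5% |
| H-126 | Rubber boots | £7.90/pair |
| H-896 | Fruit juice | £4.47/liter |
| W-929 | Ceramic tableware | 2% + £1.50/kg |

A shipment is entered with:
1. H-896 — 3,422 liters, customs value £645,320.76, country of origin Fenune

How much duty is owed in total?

£15,296.34

Line 1 (H-896, Fenune, 3,422 liters, £645,320.76):
Base rate for H-896 is £4.47/liter.
Duty = 3,422 × £4.47 = £15,296.34.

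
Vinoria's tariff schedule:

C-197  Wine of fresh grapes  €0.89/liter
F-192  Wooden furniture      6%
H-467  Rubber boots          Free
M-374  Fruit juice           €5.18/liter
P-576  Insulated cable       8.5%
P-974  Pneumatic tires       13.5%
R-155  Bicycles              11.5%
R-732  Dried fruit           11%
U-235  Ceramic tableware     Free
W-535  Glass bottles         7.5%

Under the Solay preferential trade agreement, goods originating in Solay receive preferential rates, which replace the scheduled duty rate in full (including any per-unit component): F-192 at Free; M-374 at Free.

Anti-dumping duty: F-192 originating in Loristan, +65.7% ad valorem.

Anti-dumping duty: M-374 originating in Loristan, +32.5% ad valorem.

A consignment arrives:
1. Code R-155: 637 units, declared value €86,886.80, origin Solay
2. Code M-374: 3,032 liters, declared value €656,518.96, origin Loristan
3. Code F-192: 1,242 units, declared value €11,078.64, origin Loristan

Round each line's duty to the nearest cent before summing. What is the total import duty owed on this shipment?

Line 1 (R-155, Solay, 637 units, €86,886.80):
Base rate for R-155 is 11.5%.
Origin Solay is the FTA partner but R-155 is not on the preference list; base rate stands.
Duty = €86,886.80 × 11.5% = €9,991.98.
Line 2 (M-374, Loristan, 3,032 liters, €656,518.96):
Base rate for M-374 is €5.18/liter.
M-374 has an FTA preferential rate, but origin Loristan is not Solay; base rate stands.
Additional duty on M-374 from Loristan: +32.5% ad valorem. Applied ad valorem rate = 32.5%.
Duty = €656,518.96 × 32.5% + 3,032 × €5.18 = €229,074.42.
Line 3 (F-192, Loristan, 1,242 units, €11,078.64):
Base rate for F-192 is 6%.
F-192 has an FTA preferential rate, but origin Loristan is not Solay; base rate stands.
Additional duty on F-192 from Loristan: +65.7%. Applied ad valorem rate: 6% + 65.7% = 71.7%.
Duty = €11,078.64 × 71.7% = €7,943.38.
Total = €9,991.98 + €229,074.42 + €7,943.38 = €247,009.78.

€247,009.78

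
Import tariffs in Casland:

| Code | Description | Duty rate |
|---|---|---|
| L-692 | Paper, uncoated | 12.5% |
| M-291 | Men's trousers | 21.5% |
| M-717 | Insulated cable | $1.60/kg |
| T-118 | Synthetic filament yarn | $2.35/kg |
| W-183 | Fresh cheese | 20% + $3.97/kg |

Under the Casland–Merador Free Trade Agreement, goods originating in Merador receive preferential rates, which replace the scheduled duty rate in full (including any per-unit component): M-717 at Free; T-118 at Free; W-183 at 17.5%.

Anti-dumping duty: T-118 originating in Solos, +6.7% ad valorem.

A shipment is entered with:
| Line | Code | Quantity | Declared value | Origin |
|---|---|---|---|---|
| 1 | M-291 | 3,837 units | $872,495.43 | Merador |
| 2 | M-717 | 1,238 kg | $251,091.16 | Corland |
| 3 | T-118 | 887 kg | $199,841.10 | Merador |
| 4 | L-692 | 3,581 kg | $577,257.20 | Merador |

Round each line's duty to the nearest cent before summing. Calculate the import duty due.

$261,724.47

Line 1 (M-291, Merador, 3,837 units, $872,495.43):
Base rate for M-291 is 21.5%.
Origin Merador is the FTA partner but M-291 is not on the preference list; base rate stands.
Duty = $872,495.43 × 21.5% = $187,586.52.
Line 2 (M-717, Corland, 1,238 kg, $251,091.16):
Base rate for M-717 is $1.60/kg.
M-717 has an FTA preferential rate, but origin Corland is not Merador; base rate stands.
Duty = 1,238 × $1.60 = $1,980.80.
Line 3 (T-118, Merador, 887 kg, $199,841.10):
Base rate for T-118 is $2.35/kg.
Origin Merador qualifies under the Casland–Merador agreement and T-118 is covered: preferential rate Free applies instead.
The additional-duty order on T-118 targets Solos, not Merador; it does not apply.
Duty = $199,841.10 × 0% = $0.00.
Line 4 (L-692, Merador, 3,581 kg, $577,257.20):
Base rate for L-692 is 12.5%.
Origin Merador is the FTA partner but L-692 is not on the preference list; base rate stands.
Duty = $577,257.20 × 12.5% = $72,157.15.
Total = $187,586.52 + $1,980.80 + $0.00 + $72,157.15 = $261,724.47.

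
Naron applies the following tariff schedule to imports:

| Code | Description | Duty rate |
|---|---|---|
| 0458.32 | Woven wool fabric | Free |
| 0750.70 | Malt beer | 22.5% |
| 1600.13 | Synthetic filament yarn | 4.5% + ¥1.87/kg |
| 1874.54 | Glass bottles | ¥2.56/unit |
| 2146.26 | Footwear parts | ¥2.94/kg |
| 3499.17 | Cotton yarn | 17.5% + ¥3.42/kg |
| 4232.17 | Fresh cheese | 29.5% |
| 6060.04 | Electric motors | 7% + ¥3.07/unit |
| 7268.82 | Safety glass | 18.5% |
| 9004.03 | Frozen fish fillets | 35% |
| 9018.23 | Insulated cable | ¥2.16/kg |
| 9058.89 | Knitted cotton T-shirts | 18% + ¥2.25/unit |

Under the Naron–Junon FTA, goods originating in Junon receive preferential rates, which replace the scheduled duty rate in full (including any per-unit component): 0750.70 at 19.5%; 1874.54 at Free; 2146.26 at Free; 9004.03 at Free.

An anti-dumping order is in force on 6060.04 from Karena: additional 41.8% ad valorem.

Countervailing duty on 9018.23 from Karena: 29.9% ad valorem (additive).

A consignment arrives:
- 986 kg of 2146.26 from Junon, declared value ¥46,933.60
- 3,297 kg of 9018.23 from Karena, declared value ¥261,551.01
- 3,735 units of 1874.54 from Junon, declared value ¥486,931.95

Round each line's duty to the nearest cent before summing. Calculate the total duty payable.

Line 1 (2146.26, Junon, 986 kg, ¥46,933.60):
Base rate for 2146.26 is ¥2.94/kg.
Origin Junon qualifies under the Naron–Junon agreement and 2146.26 is covered: preferential rate Free applies instead.
Duty = ¥46,933.60 × 0% = ¥0.00.
Line 2 (9018.23, Karena, 3,297 kg, ¥261,551.01):
Base rate for 9018.23 is ¥2.16/kg.
Additional duty on 9018.23 from Karena: +29.9% ad valorem. Applied ad valorem rate = 29.9%.
Duty = ¥261,551.01 × 29.9% + 3,297 × ¥2.16 = ¥85,325.27.
Line 3 (1874.54, Junon, 3,735 units, ¥486,931.95):
Base rate for 1874.54 is ¥2.56/unit.
Origin Junon qualifies under the Naron–Junon agreement and 1874.54 is covered: preferential rate Free applies instead.
Duty = ¥486,931.95 × 0% = ¥0.00.
Total = ¥0.00 + ¥85,325.27 + ¥0.00 = ¥85,325.27.

¥85,325.27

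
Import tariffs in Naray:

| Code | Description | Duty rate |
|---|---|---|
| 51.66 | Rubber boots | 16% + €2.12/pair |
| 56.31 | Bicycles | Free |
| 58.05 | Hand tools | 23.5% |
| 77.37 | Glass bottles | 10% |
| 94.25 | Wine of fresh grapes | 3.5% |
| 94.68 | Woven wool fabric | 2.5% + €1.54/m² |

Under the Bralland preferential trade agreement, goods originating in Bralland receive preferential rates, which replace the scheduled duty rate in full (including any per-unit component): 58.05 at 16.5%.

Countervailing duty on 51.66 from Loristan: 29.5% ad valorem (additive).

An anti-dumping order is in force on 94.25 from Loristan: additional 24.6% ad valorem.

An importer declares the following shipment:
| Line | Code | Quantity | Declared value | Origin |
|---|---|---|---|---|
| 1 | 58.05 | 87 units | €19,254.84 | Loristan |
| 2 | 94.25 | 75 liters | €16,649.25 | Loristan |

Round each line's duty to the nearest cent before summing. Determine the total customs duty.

€9,203.33

Line 1 (58.05, Loristan, 87 units, €19,254.84):
Base rate for 58.05 is 23.5%.
58.05 has an FTA preferential rate, but origin Loristan is not Bralland; base rate stands.
Duty = €19,254.84 × 23.5% = €4,524.89.
Line 2 (94.25, Loristan, 75 liters, €16,649.25):
Base rate for 94.25 is 3.5%.
Additional duty on 94.25 from Loristan: +24.6%. Applied ad valorem rate: 3.5% + 24.6% = 28.1%.
Duty = €16,649.25 × 28.1% = €4,678.44.
Total = €4,524.89 + €4,678.44 = €9,203.33.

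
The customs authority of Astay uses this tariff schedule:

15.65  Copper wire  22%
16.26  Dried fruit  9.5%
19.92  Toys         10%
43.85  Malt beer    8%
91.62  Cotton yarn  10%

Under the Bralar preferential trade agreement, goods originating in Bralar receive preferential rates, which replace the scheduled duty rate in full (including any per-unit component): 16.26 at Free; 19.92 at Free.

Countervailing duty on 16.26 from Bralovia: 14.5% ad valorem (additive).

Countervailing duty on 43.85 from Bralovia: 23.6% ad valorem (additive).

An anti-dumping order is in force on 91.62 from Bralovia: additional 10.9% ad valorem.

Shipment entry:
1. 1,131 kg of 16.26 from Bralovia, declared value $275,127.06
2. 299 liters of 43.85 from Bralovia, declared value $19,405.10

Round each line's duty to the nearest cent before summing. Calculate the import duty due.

Line 1 (16.26, Bralovia, 1,131 kg, $275,127.06):
Base rate for 16.26 is 9.5%.
16.26 has an FTA preferential rate, but origin Bralovia is not Bralar; base rate stands.
Additional duty on 16.26 from Bralovia: +14.5%. Applied ad valorem rate: 9.5% + 14.5% = 24%.
Duty = $275,127.06 × 24% = $66,030.49.
Line 2 (43.85, Bralovia, 299 liters, $19,405.10):
Base rate for 43.85 is 8%.
Additional duty on 43.85 from Bralovia: +23.6%. Applied ad valorem rate: 8% + 23.6% = 31.6%.
Duty = $19,405.10 × 31.6% = $6,132.01.
Total = $66,030.49 + $6,132.01 = $72,162.50.

$72,162.50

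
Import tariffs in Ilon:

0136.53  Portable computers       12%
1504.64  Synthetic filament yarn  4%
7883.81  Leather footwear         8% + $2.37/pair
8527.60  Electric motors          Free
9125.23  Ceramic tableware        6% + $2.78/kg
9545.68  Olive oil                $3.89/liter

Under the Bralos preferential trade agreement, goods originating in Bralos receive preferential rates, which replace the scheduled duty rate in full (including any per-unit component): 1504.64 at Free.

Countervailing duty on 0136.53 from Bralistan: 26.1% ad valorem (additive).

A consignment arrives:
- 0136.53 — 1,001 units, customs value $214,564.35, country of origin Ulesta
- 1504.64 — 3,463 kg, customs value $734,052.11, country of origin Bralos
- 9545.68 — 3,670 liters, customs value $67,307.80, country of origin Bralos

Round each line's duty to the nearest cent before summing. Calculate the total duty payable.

$40,024.02

Line 1 (0136.53, Ulesta, 1,001 units, $214,564.35):
Base rate for 0136.53 is 12%.
The additional-duty order on 0136.53 targets Bralistan, not Ulesta; it does not apply.
Duty = $214,564.35 × 12% = $25,747.72.
Line 2 (1504.64, Bralos, 3,463 kg, $734,052.11):
Base rate for 1504.64 is 4%.
Origin Bralos qualifies under the Ilon–Bralos agreement and 1504.64 is covered: preferential rate Free applies instead.
Duty = $734,052.11 × 0% = $0.00.
Line 3 (9545.68, Bralos, 3,670 liters, $67,307.80):
Base rate for 9545.68 is $3.89/liter.
Origin Bralos is the FTA partner but 9545.68 is not on the preference list; base rate stands.
Duty = 3,670 × $3.89 = $14,276.30.
Total = $25,747.72 + $0.00 + $14,276.30 = $40,024.02.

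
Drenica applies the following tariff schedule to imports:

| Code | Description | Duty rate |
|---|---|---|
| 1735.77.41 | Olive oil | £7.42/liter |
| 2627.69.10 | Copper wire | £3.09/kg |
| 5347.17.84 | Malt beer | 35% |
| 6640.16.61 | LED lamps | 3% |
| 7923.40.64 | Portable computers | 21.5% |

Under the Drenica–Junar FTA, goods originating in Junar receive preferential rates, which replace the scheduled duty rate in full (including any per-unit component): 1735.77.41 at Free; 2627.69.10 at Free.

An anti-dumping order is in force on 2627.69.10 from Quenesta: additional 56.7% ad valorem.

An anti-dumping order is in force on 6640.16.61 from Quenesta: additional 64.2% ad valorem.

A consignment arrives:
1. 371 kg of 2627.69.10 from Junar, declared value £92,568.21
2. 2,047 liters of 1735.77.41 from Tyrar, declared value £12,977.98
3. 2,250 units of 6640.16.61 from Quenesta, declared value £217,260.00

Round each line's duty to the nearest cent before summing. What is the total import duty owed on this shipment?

Line 1 (2627.69.10, Junar, 371 kg, £92,568.21):
Base rate for 2627.69.10 is £3.09/kg.
Origin Junar qualifies under the Drenica–Junar agreement and 2627.69.10 is covered: preferential rate Free applies instead.
The additional-duty order on 2627.69.10 targets Quenesta, not Junar; it does not apply.
Duty = £92,568.21 × 0% = £0.00.
Line 2 (1735.77.41, Tyrar, 2,047 liters, £12,977.98):
Base rate for 1735.77.41 is £7.42/liter.
1735.77.41 has an FTA preferential rate, but origin Tyrar is not Junar; base rate stands.
Duty = 2,047 × £7.42 = £15,188.74.
Line 3 (6640.16.61, Quenesta, 2,250 units, £217,260.00):
Base rate for 6640.16.61 is 3%.
Additional duty on 6640.16.61 from Quenesta: +64.2%. Applied ad valorem rate: 3% + 64.2% = 67.2%.
Duty = £217,260.00 × 67.2% = £145,998.72.
Total = £0.00 + £15,188.74 + £145,998.72 = £161,187.46.

£161,187.46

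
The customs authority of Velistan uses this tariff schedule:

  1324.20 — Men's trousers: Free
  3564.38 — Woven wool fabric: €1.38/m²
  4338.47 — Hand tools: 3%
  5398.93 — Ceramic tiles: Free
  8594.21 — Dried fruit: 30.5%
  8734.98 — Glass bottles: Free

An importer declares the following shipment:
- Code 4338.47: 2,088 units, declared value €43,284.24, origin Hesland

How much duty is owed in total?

€1,298.53

Line 1 (4338.47, Hesland, 2,088 units, €43,284.24):
Base rate for 4338.47 is 3%.
Duty = €43,284.24 × 3% = €1,298.53.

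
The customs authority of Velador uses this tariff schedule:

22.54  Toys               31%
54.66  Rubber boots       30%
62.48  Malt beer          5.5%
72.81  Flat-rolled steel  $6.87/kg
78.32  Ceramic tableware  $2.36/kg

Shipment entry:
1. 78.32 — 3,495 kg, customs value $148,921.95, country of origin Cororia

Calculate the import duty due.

Line 1 (78.32, Cororia, 3,495 kg, $148,921.95):
Base rate for 78.32 is $2.36/kg.
Duty = 3,495 × $2.36 = $8,248.20.

$8,248.20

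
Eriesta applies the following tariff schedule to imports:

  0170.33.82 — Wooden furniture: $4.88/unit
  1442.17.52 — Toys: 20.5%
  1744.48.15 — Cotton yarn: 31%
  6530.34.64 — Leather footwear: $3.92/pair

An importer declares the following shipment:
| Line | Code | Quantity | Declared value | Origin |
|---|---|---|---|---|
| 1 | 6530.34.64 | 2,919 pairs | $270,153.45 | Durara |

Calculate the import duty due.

$11,442.48

Line 1 (6530.34.64, Durara, 2,919 pairs, $270,153.45):
Base rate for 6530.34.64 is $3.92/pair.
Duty = 2,919 × $3.92 = $11,442.48.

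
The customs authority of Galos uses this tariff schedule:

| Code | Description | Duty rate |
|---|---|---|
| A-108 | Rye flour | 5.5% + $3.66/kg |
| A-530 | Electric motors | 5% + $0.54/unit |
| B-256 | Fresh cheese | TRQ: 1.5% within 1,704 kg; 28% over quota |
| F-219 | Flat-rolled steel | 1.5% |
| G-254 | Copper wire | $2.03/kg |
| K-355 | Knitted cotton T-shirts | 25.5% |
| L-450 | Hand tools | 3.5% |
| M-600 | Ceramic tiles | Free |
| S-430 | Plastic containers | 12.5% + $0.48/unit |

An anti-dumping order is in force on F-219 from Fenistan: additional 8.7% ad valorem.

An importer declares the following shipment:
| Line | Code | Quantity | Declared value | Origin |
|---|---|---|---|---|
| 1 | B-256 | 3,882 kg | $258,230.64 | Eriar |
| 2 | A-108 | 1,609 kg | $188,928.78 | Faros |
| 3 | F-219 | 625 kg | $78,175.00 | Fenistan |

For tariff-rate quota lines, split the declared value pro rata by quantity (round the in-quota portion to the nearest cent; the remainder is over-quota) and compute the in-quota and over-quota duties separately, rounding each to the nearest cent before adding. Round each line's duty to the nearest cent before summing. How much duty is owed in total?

$66,520.68

Line 1 (B-256, Eriar, 3,882 kg, $258,230.64):
Code B-256 is under a tariff-rate quota (threshold 1,704 kg). In-quota: 1,704 kg at 1.5%; over-quota: 2,178 kg at 28%.
Pro-rata value split: in-quota = $258,230.64 × 1,704/3,882 = $113,350.08; over-quota = $258,230.64 − $113,350.08 = $144,880.56.
In-quota duty = $113,350.08 × 1.5% = $1,700.25. Over-quota duty = $144,880.56 × 28% = $40,566.56.
Line duty = $1,700.25 + $40,566.56 = $42,266.81.
Line 2 (A-108, Faros, 1,609 kg, $188,928.78):
Base rate for A-108 is 5.5% + $3.66/kg.
Duty = $188,928.78 × 5.5% + 1,609 × $3.66 = $16,280.02.
Line 3 (F-219, Fenistan, 625 kg, $78,175.00):
Base rate for F-219 is 1.5%.
Additional duty on F-219 from Fenistan: +8.7%. Applied ad valorem rate: 1.5% + 8.7% = 10.2%.
Duty = $78,175.00 × 10.2% = $7,973.85.
Total = $42,266.81 + $16,280.02 + $7,973.85 = $66,520.68.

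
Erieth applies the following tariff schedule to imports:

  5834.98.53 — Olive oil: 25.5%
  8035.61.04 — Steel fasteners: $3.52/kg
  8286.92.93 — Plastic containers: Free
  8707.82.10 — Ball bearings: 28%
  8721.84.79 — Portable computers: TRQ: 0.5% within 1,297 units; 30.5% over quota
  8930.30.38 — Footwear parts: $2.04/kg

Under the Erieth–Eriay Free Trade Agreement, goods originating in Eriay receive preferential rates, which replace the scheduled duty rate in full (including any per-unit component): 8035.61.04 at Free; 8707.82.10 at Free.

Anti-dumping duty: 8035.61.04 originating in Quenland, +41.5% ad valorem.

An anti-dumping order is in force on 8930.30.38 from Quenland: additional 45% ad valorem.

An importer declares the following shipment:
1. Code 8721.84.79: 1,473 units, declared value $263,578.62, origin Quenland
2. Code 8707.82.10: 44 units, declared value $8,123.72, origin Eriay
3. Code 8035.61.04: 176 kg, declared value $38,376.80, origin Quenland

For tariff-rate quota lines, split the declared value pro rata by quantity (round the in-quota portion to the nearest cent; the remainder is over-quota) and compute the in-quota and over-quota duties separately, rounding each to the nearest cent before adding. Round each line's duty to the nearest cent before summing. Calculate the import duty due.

Line 1 (8721.84.79, Quenland, 1,473 units, $263,578.62):
Code 8721.84.79 is under a tariff-rate quota (threshold 1,297 units). In-quota: 1,297 units at 0.5%; over-quota: 176 units at 30.5%.
Pro-rata value split: in-quota = $263,578.62 × 1,297/1,473 = $232,085.18; over-quota = $263,578.62 − $232,085.18 = $31,493.44.
In-quota duty = $232,085.18 × 0.5% = $1,160.43. Over-quota duty = $31,493.44 × 30.5% = $9,605.50.
Line duty = $1,160.43 + $9,605.50 = $10,765.93.
Line 2 (8707.82.10, Eriay, 44 units, $8,123.72):
Base rate for 8707.82.10 is 28%.
Origin Eriay qualifies under the Erieth–Eriay agreement and 8707.82.10 is covered: preferential rate Free applies instead.
Duty = $8,123.72 × 0% = $0.00.
Line 3 (8035.61.04, Quenland, 176 kg, $38,376.80):
Base rate for 8035.61.04 is $3.52/kg.
8035.61.04 has an FTA preferential rate, but origin Quenland is not Eriay; base rate stands.
Additional duty on 8035.61.04 from Quenland: +41.5% ad valorem. Applied ad valorem rate = 41.5%.
Duty = $38,376.80 × 41.5% + 176 × $3.52 = $16,545.89.
Total = $10,765.93 + $0.00 + $16,545.89 = $27,311.82.

$27,311.82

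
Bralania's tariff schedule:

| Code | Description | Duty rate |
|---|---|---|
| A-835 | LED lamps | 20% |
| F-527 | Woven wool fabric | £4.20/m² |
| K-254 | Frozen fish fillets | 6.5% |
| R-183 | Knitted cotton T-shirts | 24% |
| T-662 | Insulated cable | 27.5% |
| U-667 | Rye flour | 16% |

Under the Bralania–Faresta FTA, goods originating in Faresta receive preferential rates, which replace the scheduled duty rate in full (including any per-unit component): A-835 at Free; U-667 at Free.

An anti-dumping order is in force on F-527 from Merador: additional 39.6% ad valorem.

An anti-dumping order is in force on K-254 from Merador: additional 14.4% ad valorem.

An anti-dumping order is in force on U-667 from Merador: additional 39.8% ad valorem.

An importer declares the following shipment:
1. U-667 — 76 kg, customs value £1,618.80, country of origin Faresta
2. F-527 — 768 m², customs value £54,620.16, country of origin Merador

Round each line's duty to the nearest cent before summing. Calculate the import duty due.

Line 1 (U-667, Faresta, 76 kg, £1,618.80):
Base rate for U-667 is 16%.
Origin Faresta qualifies under the Bralania–Faresta agreement and U-667 is covered: preferential rate Free applies instead.
The additional-duty order on U-667 targets Merador, not Faresta; it does not apply.
Duty = £1,618.80 × 0% = £0.00.
Line 2 (F-527, Merador, 768 m², £54,620.16):
Base rate for F-527 is £4.20/m².
Additional duty on F-527 from Merador: +39.6% ad valorem. Applied ad valorem rate = 39.6%.
Duty = £54,620.16 × 39.6% + 768 × £4.20 = £24,855.18.
Total = £0.00 + £24,855.18 = £24,855.18.

£24,855.18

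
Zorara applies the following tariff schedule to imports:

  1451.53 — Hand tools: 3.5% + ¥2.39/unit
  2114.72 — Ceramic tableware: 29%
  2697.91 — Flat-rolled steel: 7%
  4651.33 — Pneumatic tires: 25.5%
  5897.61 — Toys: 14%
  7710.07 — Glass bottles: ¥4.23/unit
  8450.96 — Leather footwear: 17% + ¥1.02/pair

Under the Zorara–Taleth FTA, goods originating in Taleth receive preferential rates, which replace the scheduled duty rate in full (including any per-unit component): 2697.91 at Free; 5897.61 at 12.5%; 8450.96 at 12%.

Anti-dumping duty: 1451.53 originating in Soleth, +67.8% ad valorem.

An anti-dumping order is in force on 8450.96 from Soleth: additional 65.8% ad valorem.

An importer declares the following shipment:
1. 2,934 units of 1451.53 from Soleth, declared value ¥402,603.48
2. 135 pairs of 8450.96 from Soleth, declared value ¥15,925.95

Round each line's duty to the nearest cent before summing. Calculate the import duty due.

¥307,392.93

Line 1 (1451.53, Soleth, 2,934 units, ¥402,603.48):
Base rate for 1451.53 is 3.5% + ¥2.39/unit.
Additional duty on 1451.53 from Soleth: +67.8%. Applied ad valorem rate: 3.5% + 67.8% = 71.3%.
Duty = ¥402,603.48 × 71.3% + 2,934 × ¥2.39 = ¥294,068.54.
Line 2 (8450.96, Soleth, 135 pairs, ¥15,925.95):
Base rate for 8450.96 is 17% + ¥1.02/pair.
8450.96 has an FTA preferential rate, but origin Soleth is not Taleth; base rate stands.
Additional duty on 8450.96 from Soleth: +65.8%. Applied ad valorem rate: 17% + 65.8% = 82.8%.
Duty = ¥15,925.95 × 82.8% + 135 × ¥1.02 = ¥13,324.39.
Total = ¥294,068.54 + ¥13,324.39 = ¥307,392.93.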